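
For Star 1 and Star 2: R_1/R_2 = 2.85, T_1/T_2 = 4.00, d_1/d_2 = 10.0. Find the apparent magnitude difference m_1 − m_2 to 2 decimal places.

L_1/L_2 = (2.85)²(4.00)⁴ = 2079.
F_1/F_2 = (L_1/L_2)/(d_1/d_2)² = 2079/100.0 = 20.79.
m_1 − m_2 = −2.5 log₁₀(20.79) = -3.29.

-3.29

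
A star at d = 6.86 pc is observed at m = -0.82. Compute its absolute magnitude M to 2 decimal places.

M = m − 5 log₁₀(d/10 pc) = -0.82 − 5 log₁₀(6.86/10)
  = -0.82 − 5 × -0.164 = -0.82 − -0.82 = -0.00.

-0.00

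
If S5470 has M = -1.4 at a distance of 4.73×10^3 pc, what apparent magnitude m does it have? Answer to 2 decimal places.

m = M + 5 log₁₀(d/10 pc) = -1.4 + 5 log₁₀(4.73×10^3/10)
  = -1.4 + 5 × 2.675 = -1.4 + 13.37 = 11.97.

11.97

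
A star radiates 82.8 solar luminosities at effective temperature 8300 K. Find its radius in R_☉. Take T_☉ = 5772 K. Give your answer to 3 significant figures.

R/R_☉ = √(L/L_☉) / (T/T_☉)² = √(82.8) / (1.438)²
       = 9.099 / 2.068 = 4.401.

4.40 R_☉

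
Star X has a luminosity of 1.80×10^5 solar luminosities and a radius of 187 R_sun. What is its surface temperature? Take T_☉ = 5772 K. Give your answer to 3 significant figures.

T/T_☉ = (L/L_☉)^(1/4) / (R/R_☉)^(1/2)
T = 5772 × (1.80×10^5)^(1/4) / √(187) = 5772 × 20.60 / 13.67 = 8694 K.

8.69×10^3 K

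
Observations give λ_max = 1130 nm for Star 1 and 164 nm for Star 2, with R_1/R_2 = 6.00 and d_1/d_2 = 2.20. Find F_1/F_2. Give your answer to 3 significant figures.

0.00330

Wien's law: T_1/T_2 = λ_2/λ_1 = 164/1130 = 0.1451.
L_1/L_2 = (R_1/R_2)²(T_1/T_2)⁴ = (6.00)²(0.1451)⁴ = 0.01597.
F_1/F_2 = (L_1/L_2)/(d_1/d_2)² = 0.01597/(2.20)² = 0.003300.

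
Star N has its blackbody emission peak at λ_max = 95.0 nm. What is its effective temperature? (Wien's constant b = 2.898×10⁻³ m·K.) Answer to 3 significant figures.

T = b/λ_max = 2.898×10⁻³ / (95.0×10⁻⁹) = 3.051×10^4 K.

3.05×10^4 K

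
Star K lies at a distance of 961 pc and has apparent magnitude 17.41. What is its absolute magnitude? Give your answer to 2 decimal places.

M = m − 5 log₁₀(d/10 pc) = 17.41 − 5 log₁₀(961/10)
  = 17.41 − 5 × 1.983 = 17.41 − 9.91 = 7.50.

7.50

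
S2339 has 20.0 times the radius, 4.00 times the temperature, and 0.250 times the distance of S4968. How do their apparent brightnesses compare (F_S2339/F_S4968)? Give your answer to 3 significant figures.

L_S2339/L_S4968 = (R_S2339/R_S4968)²(T_S2339/T_S4968)⁴ = (20.0)² × (4.00)⁴ = 1.024×10^5.
F_S2339/F_S4968 = (L_S2339/L_S4968)/(d_S2339/d_S4968)² = 1.024×10^5 / (0.250)² = 1.638×10^6.

1.64×10^6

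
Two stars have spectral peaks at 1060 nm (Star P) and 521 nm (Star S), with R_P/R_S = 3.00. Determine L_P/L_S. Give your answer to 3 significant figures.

Wien's law gives T ∝ 1/λ_max, so T_P/T_S = λ_S/λ_P = 521/1060 = 0.4915.
Then L ∝ R²T⁴ gives L_P/L_S = (3.00)² × (0.4915)⁴ = 9.000 × 0.05836 = 0.5253.

0.525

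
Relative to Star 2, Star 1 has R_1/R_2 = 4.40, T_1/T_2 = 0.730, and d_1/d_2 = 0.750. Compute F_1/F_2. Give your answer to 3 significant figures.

L_1/L_2 = (R_1/R_2)²(T_1/T_2)⁴ = (4.40)² × (0.730)⁴ = 5.498.
F_1/F_2 = (L_1/L_2)/(d_1/d_2)² = 5.498 / (0.750)² = 9.774.

9.77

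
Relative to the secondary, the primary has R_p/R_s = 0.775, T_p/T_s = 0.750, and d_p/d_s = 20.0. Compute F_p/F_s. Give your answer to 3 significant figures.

4.75×10^-4

L_p/L_s = (R_p/R_s)²(T_p/T_s)⁴ = (0.775)² × (0.750)⁴ = 0.1900.
F_p/F_s = (L_p/L_s)/(d_p/d_s)² = 0.1900 / (20.0)² = 4.751×10^-4.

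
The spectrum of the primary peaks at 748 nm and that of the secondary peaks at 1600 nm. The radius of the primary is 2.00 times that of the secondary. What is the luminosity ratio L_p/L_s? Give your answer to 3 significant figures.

83.7

Wien's law gives T ∝ 1/λ_max, so T_p/T_s = λ_s/λ_p = 1600/748 = 2.139.
Then L ∝ R²T⁴ gives L_p/L_s = (2.00)² × (2.139)⁴ = 4.000 × 20.94 = 83.74.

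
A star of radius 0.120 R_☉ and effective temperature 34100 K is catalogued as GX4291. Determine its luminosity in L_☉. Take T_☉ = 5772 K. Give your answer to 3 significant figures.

17.5 L_☉

L/L_☉ = (R/R_☉)² (T/T_☉)⁴ = (0.120)² × (34100/5772)⁴
       = 0.01440 × (5.908)⁴ = 0.01440 × 1218 = 17.54.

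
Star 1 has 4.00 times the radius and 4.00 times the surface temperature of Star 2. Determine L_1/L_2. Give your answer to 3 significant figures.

4.10×10^3

From the Stefan–Boltzmann law, L ∝ R²T⁴, so
L_1/L_2 = (R_1/R_2)² (T_1/T_2)⁴ = (4.00)² × (4.00)⁴ = 16.00 × 256.0 = 4096.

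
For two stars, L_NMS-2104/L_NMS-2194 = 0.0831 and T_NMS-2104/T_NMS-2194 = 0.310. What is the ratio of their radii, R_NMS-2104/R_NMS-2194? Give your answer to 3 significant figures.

3.00

L ∝ R²T⁴ gives R ∝ √L / T², so
R_NMS-2104/R_NMS-2194 = √(0.0831) / (0.310)² = 0.2883 / 0.09610 = 3.000.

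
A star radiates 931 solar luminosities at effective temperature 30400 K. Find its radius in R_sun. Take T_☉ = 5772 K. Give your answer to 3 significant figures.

R/R_☉ = √(L/L_☉) / (T/T_☉)² = √(931) / (5.267)²
       = 30.51 / 27.74 = 1.100.

1.10 R_sun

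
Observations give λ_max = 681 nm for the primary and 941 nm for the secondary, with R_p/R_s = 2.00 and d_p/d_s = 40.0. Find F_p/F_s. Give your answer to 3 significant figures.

0.00911

Wien's law: T_p/T_s = λ_s/λ_p = 941/681 = 1.382.
L_p/L_s = (R_p/R_s)²(T_p/T_s)⁴ = (2.00)²(1.382)⁴ = 14.58.
F_p/F_s = (L_p/L_s)/(d_p/d_s)² = 14.58/(40.0)² = 0.009114.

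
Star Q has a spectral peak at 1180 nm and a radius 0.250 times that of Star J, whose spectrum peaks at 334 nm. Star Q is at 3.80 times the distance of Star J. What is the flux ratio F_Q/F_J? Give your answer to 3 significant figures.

2.78×10^-5

Wien's law: T_Q/T_J = λ_J/λ_Q = 334/1180 = 0.2831.
L_Q/L_J = (R_Q/R_J)²(T_Q/T_J)⁴ = (0.250)²(0.2831)⁴ = 4.012×10^-4.
F_Q/F_J = (L_Q/L_J)/(d_Q/d_J)² = 4.012×10^-4/(3.80)² = 2.778×10^-5.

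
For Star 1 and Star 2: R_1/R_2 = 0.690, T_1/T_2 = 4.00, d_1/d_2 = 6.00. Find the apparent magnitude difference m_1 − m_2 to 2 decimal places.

-1.32

L_1/L_2 = (0.690)²(4.00)⁴ = 121.9.
F_1/F_2 = (L_1/L_2)/(d_1/d_2)² = 121.9/36.00 = 3.386.
m_1 − m_2 = −2.5 log₁₀(3.386) = -1.32.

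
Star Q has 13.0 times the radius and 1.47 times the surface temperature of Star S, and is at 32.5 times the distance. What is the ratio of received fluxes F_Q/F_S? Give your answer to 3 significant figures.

0.747

L_Q/L_S = (R_Q/R_S)²(T_Q/T_S)⁴ = (13.0)² × (1.47)⁴ = 789.1.
F_Q/F_S = (L_Q/L_S)/(d_Q/d_S)² = 789.1 / (32.5)² = 0.7471.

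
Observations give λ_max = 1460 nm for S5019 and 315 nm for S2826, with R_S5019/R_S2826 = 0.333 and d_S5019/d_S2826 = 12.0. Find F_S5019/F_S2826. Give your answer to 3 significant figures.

Wien's law: T_S5019/T_S2826 = λ_S2826/λ_S5019 = 315/1460 = 0.2158.
L_S5019/L_S2826 = (R_S5019/R_S2826)²(T_S5019/T_S2826)⁴ = (0.333)²(0.2158)⁴ = 2.403×10^-4.
F_S5019/F_S2826 = (L_S5019/L_S2826)/(d_S5019/d_S2826)² = 2.403×10^-4/(12.0)² = 1.669×10^-6.

1.67×10^-6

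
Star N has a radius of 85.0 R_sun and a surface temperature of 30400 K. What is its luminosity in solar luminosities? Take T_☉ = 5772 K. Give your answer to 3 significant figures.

L/L_☉ = (R/R_☉)² (T/T_☉)⁴ = (85.0)² × (30400/5772)⁴
       = 7225 × (5.267)⁴ = 7225 × 769.5 = 5.559×10^6.

5.56×10^6 solar luminosities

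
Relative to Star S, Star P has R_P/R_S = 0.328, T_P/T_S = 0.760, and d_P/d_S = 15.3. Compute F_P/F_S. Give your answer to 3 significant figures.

1.53×10^-4

L_P/L_S = (R_P/R_S)²(T_P/T_S)⁴ = (0.328)² × (0.760)⁴ = 0.03589.
F_P/F_S = (L_P/L_S)/(d_P/d_S)² = 0.03589 / (15.3)² = 1.533×10^-4.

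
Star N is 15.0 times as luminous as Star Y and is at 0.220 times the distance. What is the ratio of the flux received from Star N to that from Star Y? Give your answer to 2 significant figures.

3.1×10^2

F = L/(4πd²), so F_N/F_Y = (L_N/L_Y) / (d_N/d_Y)²
= 15.0 / (0.220)² = 15.0 / 0.04840 = 309.9.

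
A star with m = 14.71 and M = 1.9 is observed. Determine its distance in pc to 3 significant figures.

m − M = 5 log₁₀(d/10 pc)
14.71 − (1.9) = 12.81 = 5 log₁₀(d/10)
d = 10 × 10^(12.81/5) = 10 × 10^2.562 = 3648 pc.

3.65×10^3 pc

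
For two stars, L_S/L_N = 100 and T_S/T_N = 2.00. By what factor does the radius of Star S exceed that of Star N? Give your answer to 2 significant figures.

L ∝ R²T⁴ gives R ∝ √L / T², so
R_S/R_N = √(100) / (2.00)² = 10.00 / 4.000 = 2.500.

2.5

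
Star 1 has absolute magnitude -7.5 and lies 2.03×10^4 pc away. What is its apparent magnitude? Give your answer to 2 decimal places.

9.04

m = M + 5 log₁₀(d/10 pc) = -7.5 + 5 log₁₀(2.03×10^4/10)
  = -7.5 + 5 × 3.307 = -7.5 + 16.54 = 9.04.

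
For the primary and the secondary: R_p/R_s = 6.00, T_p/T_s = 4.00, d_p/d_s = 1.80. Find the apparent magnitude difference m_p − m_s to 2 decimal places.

-8.63

L_p/L_s = (6.00)²(4.00)⁴ = 9216.
F_p/F_s = (L_p/L_s)/(d_p/d_s)² = 9216/3.240 = 2844.
m_p − m_s = −2.5 log₁₀(2844) = -8.63.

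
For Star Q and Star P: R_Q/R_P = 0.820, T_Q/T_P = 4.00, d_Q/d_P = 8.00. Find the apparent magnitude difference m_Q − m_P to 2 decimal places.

L_Q/L_P = (0.820)²(4.00)⁴ = 172.1.
F_Q/F_P = (L_Q/L_P)/(d_Q/d_P)² = 172.1/64.00 = 2.690.
m_Q − m_P = −2.5 log₁₀(2.690) = -1.07.

-1.07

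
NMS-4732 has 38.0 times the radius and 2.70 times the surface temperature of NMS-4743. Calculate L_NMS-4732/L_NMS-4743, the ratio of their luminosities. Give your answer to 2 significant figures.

7.7×10^4

From the Stefan–Boltzmann law, L ∝ R²T⁴, so
L_NMS-4732/L_NMS-4743 = (R_NMS-4732/R_NMS-4743)² (T_NMS-4732/T_NMS-4743)⁴ = (38.0)² × (2.70)⁴ = 1444 × 53.14 = 7.674×10^4.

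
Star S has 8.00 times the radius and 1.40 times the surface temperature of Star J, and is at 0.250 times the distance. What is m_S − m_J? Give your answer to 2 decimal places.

-8.99

L_S/L_J = (8.00)²(1.40)⁴ = 245.9.
F_S/F_J = (L_S/L_J)/(d_S/d_J)² = 245.9/0.06250 = 3934.
m_S − m_J = −2.5 log₁₀(3934) = -8.99.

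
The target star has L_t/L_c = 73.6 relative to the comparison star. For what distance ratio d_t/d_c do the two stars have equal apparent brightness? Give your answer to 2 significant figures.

Equal flux requires L_t/d_t² = L_c/d_c², so d_t/d_c = √(L_t/L_c)
= √(73.6) = 8.579.

8.6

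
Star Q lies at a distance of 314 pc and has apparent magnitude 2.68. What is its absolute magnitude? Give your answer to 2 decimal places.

M = m − 5 log₁₀(d/10 pc) = 2.68 − 5 log₁₀(314/10)
  = 2.68 − 5 × 1.497 = 2.68 − 7.48 = -4.80.

-4.80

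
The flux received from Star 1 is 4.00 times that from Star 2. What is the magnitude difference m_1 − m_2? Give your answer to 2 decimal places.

-1.51

m_1 − m_2 = −2.5 log₁₀(F_1/F_2) = −2.5 log₁₀(4.00) = −2.5 × (0.602) = -1.505.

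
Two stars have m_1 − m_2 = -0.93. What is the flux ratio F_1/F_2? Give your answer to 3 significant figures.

2.36

F_1/F_2 = 10^(−(m_1 − m_2)/2.5) = 10^(0.93/2.5) = 10^0.372 = 2.355.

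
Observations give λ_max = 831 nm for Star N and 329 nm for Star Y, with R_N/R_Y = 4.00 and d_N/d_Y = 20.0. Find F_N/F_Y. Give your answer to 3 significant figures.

9.83×10^-4

Wien's law: T_N/T_Y = λ_Y/λ_N = 329/831 = 0.3959.
L_N/L_Y = (R_N/R_Y)²(T_N/T_Y)⁴ = (4.00)²(0.3959)⁴ = 0.3931.
F_N/F_Y = (L_N/L_Y)/(d_N/d_Y)² = 0.3931/(20.0)² = 9.827×10^-4.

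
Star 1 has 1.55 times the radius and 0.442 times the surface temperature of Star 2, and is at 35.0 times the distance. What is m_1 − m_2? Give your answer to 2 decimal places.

L_1/L_2 = (1.55)²(0.442)⁴ = 0.09170.
F_1/F_2 = (L_1/L_2)/(d_1/d_2)² = 0.09170/1225 = 7.485×10^-5.
m_1 − m_2 = −2.5 log₁₀(7.485×10^-5) = 10.31.

10.31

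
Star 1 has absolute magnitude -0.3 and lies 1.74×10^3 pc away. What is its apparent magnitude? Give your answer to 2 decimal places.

10.90

m = M + 5 log₁₀(d/10 pc) = -0.3 + 5 log₁₀(1.74×10^3/10)
  = -0.3 + 5 × 2.241 = -0.3 + 11.20 = 10.90.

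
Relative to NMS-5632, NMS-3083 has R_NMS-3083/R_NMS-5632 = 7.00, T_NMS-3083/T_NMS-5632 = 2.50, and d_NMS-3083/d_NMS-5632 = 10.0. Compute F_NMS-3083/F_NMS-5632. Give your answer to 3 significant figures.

19.1

L_NMS-3083/L_NMS-5632 = (R_NMS-3083/R_NMS-5632)²(T_NMS-3083/T_NMS-5632)⁴ = (7.00)² × (2.50)⁴ = 1914.
F_NMS-3083/F_NMS-5632 = (L_NMS-3083/L_NMS-5632)/(d_NMS-3083/d_NMS-5632)² = 1914 / (10.0)² = 19.14.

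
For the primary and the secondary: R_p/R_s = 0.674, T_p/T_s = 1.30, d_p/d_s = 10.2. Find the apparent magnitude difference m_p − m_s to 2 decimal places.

L_p/L_s = (0.674)²(1.30)⁴ = 1.297.
F_p/F_s = (L_p/L_s)/(d_p/d_s)² = 1.297/104.0 = 0.01247.
m_p − m_s = −2.5 log₁₀(0.01247) = 4.76.

4.76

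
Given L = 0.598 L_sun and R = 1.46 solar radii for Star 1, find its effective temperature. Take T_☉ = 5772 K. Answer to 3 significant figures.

T/T_☉ = (L/L_☉)^(1/4) / (R/R_☉)^(1/2)
T = 5772 × (0.598)^(1/4) / √(1.46) = 5772 × 0.8794 / 1.208 = 4201 K.

4.20×10^3 K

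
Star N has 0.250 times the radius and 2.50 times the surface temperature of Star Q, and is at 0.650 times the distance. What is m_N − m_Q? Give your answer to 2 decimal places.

L_N/L_Q = (0.250)²(2.50)⁴ = 2.441.
F_N/F_Q = (L_N/L_Q)/(d_N/d_Q)² = 2.441/0.4225 = 5.778.
m_N − m_Q = −2.5 log₁₀(5.778) = -1.90.

-1.90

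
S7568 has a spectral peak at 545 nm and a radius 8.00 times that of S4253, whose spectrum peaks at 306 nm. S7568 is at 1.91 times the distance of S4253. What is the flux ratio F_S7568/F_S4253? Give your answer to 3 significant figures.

Wien's law: T_S7568/T_S4253 = λ_S4253/λ_S7568 = 306/545 = 0.5615.
L_S7568/L_S4253 = (R_S7568/R_S4253)²(T_S7568/T_S4253)⁴ = (8.00)²(0.5615)⁴ = 6.360.
F_S7568/F_S4253 = (L_S7568/L_S4253)/(d_S7568/d_S4253)² = 6.360/(1.91)² = 1.743.

1.74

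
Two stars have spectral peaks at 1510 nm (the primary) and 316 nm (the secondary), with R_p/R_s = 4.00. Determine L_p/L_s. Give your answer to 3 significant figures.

Wien's law gives T ∝ 1/λ_max, so T_p/T_s = λ_s/λ_p = 316/1510 = 0.2093.
Then L ∝ R²T⁴ gives L_p/L_s = (4.00)² × (0.2093)⁴ = 16.00 × 0.001918 = 0.03069.

0.0307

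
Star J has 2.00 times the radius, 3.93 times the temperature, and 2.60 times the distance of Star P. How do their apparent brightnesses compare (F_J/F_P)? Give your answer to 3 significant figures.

141

L_J/L_P = (R_J/R_P)²(T_J/T_P)⁴ = (2.00)² × (3.93)⁴ = 954.2.
F_J/F_P = (L_J/L_P)/(d_J/d_P)² = 954.2 / (2.60)² = 141.2.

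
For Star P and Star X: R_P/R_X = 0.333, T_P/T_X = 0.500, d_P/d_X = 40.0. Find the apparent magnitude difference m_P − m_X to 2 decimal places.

L_P/L_X = (0.333)²(0.500)⁴ = 0.006931.
F_P/F_X = (L_P/L_X)/(d_P/d_X)² = 0.006931/1600 = 4.332×10^-6.
m_P − m_X = −2.5 log₁₀(4.332×10^-6) = 13.41.

13.41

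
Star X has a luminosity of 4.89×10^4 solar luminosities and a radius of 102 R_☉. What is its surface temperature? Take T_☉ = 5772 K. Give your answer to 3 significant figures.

8.50×10^3 K

T/T_☉ = (L/L_☉)^(1/4) / (R/R_☉)^(1/2)
T = 5772 × (4.89×10^4)^(1/4) / √(102) = 5772 × 14.87 / 10.10 = 8499 K.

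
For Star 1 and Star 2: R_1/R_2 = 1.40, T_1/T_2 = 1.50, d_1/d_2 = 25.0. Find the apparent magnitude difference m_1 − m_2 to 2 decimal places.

L_1/L_2 = (1.40)²(1.50)⁴ = 9.922.
F_1/F_2 = (L_1/L_2)/(d_1/d_2)² = 9.922/625.0 = 0.01588.
m_1 − m_2 = −2.5 log₁₀(0.01588) = 4.50.

4.50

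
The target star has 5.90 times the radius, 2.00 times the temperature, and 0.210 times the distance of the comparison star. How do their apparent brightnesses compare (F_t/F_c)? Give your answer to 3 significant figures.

1.26×10^4

L_t/L_c = (R_t/R_c)²(T_t/T_c)⁴ = (5.90)² × (2.00)⁴ = 557.0.
F_t/F_c = (L_t/L_c)/(d_t/d_c)² = 557.0 / (0.210)² = 1.263×10^4.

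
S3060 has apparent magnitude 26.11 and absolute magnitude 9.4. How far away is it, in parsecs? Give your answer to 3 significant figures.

2.20×10^4 pc

m − M = 5 log₁₀(d/10 pc)
26.11 − (9.4) = 16.71 = 5 log₁₀(d/10)
d = 10 × 10^(16.71/5) = 10 × 10^3.342 = 2.198×10^4 pc.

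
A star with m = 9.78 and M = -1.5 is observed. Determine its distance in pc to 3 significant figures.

1.80×10^3 pc

m − M = 5 log₁₀(d/10 pc)
9.78 − (-1.5) = 11.28 = 5 log₁₀(d/10)
d = 10 × 10^(11.28/5) = 10 × 10^2.256 = 1803 pc.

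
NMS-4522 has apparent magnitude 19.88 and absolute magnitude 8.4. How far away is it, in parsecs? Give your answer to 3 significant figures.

1.98×10^3 pc

m − M = 5 log₁₀(d/10 pc)
19.88 − (8.4) = 11.48 = 5 log₁₀(d/10)
d = 10 × 10^(11.48/5) = 10 × 10^2.296 = 1977 pc.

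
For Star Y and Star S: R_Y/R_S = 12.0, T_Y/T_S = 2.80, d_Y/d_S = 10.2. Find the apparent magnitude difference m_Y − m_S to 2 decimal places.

L_Y/L_S = (12.0)²(2.80)⁴ = 8851.
F_Y/F_S = (L_Y/L_S)/(d_Y/d_S)² = 8851/104.0 = 85.07.
m_Y − m_S = −2.5 log₁₀(85.07) = -4.82.

-4.82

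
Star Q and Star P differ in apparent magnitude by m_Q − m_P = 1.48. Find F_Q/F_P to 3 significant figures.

0.256

F_Q/F_P = 10^(−(m_Q − m_P)/2.5) = 10^(-1.48/2.5) = 10^-0.592 = 0.2559.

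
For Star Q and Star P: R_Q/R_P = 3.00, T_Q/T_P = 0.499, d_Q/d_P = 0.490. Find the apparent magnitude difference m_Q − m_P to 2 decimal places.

L_Q/L_P = (3.00)²(0.499)⁴ = 0.5580.
F_Q/F_P = (L_Q/L_P)/(d_Q/d_P)² = 0.5580/0.2401 = 2.324.
m_Q − m_P = −2.5 log₁₀(2.324) = -0.92.

-0.92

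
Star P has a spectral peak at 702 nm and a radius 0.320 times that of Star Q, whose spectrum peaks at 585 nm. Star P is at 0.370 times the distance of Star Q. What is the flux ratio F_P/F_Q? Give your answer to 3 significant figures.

0.361

Wien's law: T_P/T_Q = λ_Q/λ_P = 585/702 = 0.8333.
L_P/L_Q = (R_P/R_Q)²(T_P/T_Q)⁴ = (0.320)²(0.8333)⁴ = 0.04938.
F_P/F_Q = (L_P/L_Q)/(d_P/d_Q)² = 0.04938/(0.370)² = 0.3607.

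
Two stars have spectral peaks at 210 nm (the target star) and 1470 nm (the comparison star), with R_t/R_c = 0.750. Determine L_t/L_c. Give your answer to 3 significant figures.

Wien's law gives T ∝ 1/λ_max, so T_t/T_c = λ_c/λ_t = 1470/210 = 7.000.
Then L ∝ R²T⁴ gives L_t/L_c = (0.750)² × (7.000)⁴ = 0.5625 × 2401 = 1351.

1.35×10^3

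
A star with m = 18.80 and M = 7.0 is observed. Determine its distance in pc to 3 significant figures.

m − M = 5 log₁₀(d/10 pc)
18.80 − (7.0) = 11.80 = 5 log₁₀(d/10)
d = 10 × 10^(11.80/5) = 10 × 10^2.360 = 2291 pc.

2.29×10^3 pc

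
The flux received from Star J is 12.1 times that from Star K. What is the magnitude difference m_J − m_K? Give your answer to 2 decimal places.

m_J − m_K = −2.5 log₁₀(F_J/F_K) = −2.5 log₁₀(12.1) = −2.5 × (1.083) = -2.707.

-2.71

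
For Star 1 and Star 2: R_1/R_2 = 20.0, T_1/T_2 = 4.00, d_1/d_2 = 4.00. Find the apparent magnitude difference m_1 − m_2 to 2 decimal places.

L_1/L_2 = (20.0)²(4.00)⁴ = 1.024×10^5.
F_1/F_2 = (L_1/L_2)/(d_1/d_2)² = 1.024×10^5/16.00 = 6400.
m_1 − m_2 = −2.5 log₁₀(6400) = -9.52.

-9.52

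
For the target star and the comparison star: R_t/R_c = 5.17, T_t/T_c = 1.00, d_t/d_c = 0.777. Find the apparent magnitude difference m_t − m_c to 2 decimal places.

-4.12

L_t/L_c = (5.17)²(1.00)⁴ = 26.73.
F_t/F_c = (L_t/L_c)/(d_t/d_c)² = 26.73/0.6037 = 44.27.
m_t − m_c = −2.5 log₁₀(44.27) = -4.12.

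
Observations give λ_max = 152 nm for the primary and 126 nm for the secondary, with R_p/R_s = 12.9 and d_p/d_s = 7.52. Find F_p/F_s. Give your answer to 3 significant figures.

1.39

Wien's law: T_p/T_s = λ_s/λ_p = 126/152 = 0.8289.
L_p/L_s = (R_p/R_s)²(T_p/T_s)⁴ = (12.9)²(0.8289)⁴ = 78.58.
F_p/F_s = (L_p/L_s)/(d_p/d_s)² = 78.58/(7.52)² = 1.389.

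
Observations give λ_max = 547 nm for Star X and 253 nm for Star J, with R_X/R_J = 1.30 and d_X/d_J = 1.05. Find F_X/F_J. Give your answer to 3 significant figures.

Wien's law: T_X/T_J = λ_J/λ_X = 253/547 = 0.4625.
L_X/L_J = (R_X/R_J)²(T_X/T_J)⁴ = (1.30)²(0.4625)⁴ = 0.07734.
F_X/F_J = (L_X/L_J)/(d_X/d_J)² = 0.07734/(1.05)² = 0.07015.

0.0702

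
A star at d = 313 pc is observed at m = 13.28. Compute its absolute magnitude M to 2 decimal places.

M = m − 5 log₁₀(d/10 pc) = 13.28 − 5 log₁₀(313/10)
  = 13.28 − 5 × 1.496 = 13.28 − 7.48 = 5.80.

5.80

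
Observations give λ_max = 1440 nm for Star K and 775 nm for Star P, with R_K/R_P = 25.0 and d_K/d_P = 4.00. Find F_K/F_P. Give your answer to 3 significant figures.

Wien's law: T_K/T_P = λ_P/λ_K = 775/1440 = 0.5382.
L_K/L_P = (R_K/R_P)²(T_K/T_P)⁴ = (25.0)²(0.5382)⁴ = 52.44.
F_K/F_P = (L_K/L_P)/(d_K/d_P)² = 52.44/(4.00)² = 3.277.

3.28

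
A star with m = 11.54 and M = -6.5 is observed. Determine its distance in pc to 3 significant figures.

m − M = 5 log₁₀(d/10 pc)
11.54 − (-6.5) = 18.04 = 5 log₁₀(d/10)
d = 10 × 10^(18.04/5) = 10 × 10^3.608 = 4.055×10^4 pc.

4.06×10^4 pc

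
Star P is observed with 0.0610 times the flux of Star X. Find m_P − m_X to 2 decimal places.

3.04

m_P − m_X = −2.5 log₁₀(F_P/F_X) = −2.5 log₁₀(0.0610) = −2.5 × (-1.215) = 3.037.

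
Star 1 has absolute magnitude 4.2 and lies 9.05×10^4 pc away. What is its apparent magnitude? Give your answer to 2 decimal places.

23.98

m = M + 5 log₁₀(d/10 pc) = 4.2 + 5 log₁₀(9.05×10^4/10)
  = 4.2 + 5 × 3.957 = 4.2 + 19.78 = 23.98.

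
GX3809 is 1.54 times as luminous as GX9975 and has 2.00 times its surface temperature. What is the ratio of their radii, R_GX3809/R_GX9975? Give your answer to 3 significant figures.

L ∝ R²T⁴ gives R ∝ √L / T², so
R_GX3809/R_GX9975 = √(1.54) / (2.00)² = 1.241 / 4.000 = 0.3102.

0.310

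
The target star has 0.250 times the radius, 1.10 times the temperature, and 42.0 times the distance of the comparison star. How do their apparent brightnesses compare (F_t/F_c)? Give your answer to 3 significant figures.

5.19×10^-5

L_t/L_c = (R_t/R_c)²(T_t/T_c)⁴ = (0.250)² × (1.10)⁴ = 0.09151.
F_t/F_c = (L_t/L_c)/(d_t/d_c)² = 0.09151 / (42.0)² = 5.187×10^-5.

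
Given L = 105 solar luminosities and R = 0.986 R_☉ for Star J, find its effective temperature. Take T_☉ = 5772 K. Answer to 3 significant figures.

T/T_☉ = (L/L_☉)^(1/4) / (R/R_☉)^(1/2)
T = 5772 × (105)^(1/4) / √(0.986) = 5772 × 3.201 / 0.9930 = 1.861×10^4 K.

1.86×10^4 K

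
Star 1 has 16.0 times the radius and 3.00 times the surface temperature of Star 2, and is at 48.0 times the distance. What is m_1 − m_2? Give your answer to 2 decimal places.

L_1/L_2 = (16.0)²(3.00)⁴ = 2.074×10^4.
F_1/F_2 = (L_1/L_2)/(d_1/d_2)² = 2.074×10^4/2304 = 9.000.
m_1 − m_2 = −2.5 log₁₀(9.000) = -2.39.

-2.39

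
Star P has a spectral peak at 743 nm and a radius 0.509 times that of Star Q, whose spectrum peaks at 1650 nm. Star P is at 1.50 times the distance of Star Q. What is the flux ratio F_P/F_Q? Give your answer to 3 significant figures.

Wien's law: T_P/T_Q = λ_Q/λ_P = 1650/743 = 2.221.
L_P/L_Q = (R_P/R_Q)²(T_P/T_Q)⁴ = (0.509)²(2.221)⁴ = 6.301.
F_P/F_Q = (L_P/L_Q)/(d_P/d_Q)² = 6.301/(1.50)² = 2.800.

2.80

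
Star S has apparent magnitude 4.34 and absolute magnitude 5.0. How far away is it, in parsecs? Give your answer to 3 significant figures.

m − M = 5 log₁₀(d/10 pc)
4.34 − (5.0) = -0.66 = 5 log₁₀(d/10)
d = 10 × 10^(-0.66/5) = 10 × 10^-0.132 = 7.379 pc.

7.38 pc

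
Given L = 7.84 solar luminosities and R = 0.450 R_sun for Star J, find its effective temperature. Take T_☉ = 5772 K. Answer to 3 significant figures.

T/T_☉ = (L/L_☉)^(1/4) / (R/R_☉)^(1/2)
T = 5772 × (7.84)^(1/4) / √(0.450) = 5772 × 1.673 / 0.6708 = 1.440×10^4 K.

1.44×10^4 K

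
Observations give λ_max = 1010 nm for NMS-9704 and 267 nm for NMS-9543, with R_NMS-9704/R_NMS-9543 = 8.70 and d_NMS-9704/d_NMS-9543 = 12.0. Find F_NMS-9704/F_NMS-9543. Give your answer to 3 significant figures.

0.00257

Wien's law: T_NMS-9704/T_NMS-9543 = λ_NMS-9543/λ_NMS-9704 = 267/1010 = 0.2644.
L_NMS-9704/L_NMS-9543 = (R_NMS-9704/R_NMS-9543)²(T_NMS-9704/T_NMS-9543)⁴ = (8.70)²(0.2644)⁴ = 0.3697.
F_NMS-9704/F_NMS-9543 = (L_NMS-9704/L_NMS-9543)/(d_NMS-9704/d_NMS-9543)² = 0.3697/(12.0)² = 0.002567.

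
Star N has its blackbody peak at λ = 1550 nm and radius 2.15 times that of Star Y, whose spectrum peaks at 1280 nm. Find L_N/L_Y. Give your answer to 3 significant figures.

Wien's law gives T ∝ 1/λ_max, so T_N/T_Y = λ_Y/λ_N = 1280/1550 = 0.8258.
Then L ∝ R²T⁴ gives L_N/L_Y = (2.15)² × (0.8258)⁴ = 4.622 × 0.4651 = 2.150.

2.15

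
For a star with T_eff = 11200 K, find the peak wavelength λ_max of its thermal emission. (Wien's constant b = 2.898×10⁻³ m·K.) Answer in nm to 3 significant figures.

259 nm

λ_max = b/T = 2.898×10⁻³ / 11200 = 2.59×10^-7 m = 258.8 nm.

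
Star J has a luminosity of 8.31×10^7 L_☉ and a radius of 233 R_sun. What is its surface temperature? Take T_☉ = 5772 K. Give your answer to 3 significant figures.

3.61×10^4 K

T/T_☉ = (L/L_☉)^(1/4) / (R/R_☉)^(1/2)
T = 5772 × (8.31×10^7)^(1/4) / √(233) = 5772 × 95.48 / 15.26 = 3.610×10^4 K.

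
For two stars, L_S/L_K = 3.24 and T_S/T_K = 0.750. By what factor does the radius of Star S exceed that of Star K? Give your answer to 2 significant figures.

L ∝ R²T⁴ gives R ∝ √L / T², so
R_S/R_K = √(3.24) / (0.750)² = 1.800 / 0.5625 = 3.200.

3.2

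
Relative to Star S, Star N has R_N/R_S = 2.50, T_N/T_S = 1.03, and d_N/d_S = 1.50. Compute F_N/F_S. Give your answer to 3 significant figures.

L_N/L_S = (R_N/R_S)²(T_N/T_S)⁴ = (2.50)² × (1.03)⁴ = 7.034.
F_N/F_S = (L_N/L_S)/(d_N/d_S)² = 7.034 / (1.50)² = 3.126.

3.13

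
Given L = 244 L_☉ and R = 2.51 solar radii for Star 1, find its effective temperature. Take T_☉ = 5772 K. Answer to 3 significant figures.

1.44×10^4 K

T/T_☉ = (L/L_☉)^(1/4) / (R/R_☉)^(1/2)
T = 5772 × (244)^(1/4) / √(2.51) = 5772 × 3.952 / 1.584 = 1.440×10^4 K.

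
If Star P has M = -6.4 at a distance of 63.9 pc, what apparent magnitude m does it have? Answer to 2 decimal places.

-2.37

m = M + 5 log₁₀(d/10 pc) = -6.4 + 5 log₁₀(63.9/10)
  = -6.4 + 5 × 0.806 = -6.4 + 4.03 = -2.37.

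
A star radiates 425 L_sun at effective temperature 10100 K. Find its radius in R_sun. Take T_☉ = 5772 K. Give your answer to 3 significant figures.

6.73 R_sun

R/R_☉ = √(L/L_☉) / (T/T_☉)² = √(425) / (1.750)²
       = 20.62 / 3.062 = 6.733.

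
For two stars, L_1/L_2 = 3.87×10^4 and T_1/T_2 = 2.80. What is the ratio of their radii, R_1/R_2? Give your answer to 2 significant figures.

25

L ∝ R²T⁴ gives R ∝ √L / T², so
R_1/R_2 = √(3.87×10^4) / (2.80)² = 196.7 / 7.840 = 25.09.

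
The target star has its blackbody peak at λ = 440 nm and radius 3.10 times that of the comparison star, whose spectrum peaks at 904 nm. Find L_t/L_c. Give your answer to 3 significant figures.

171

Wien's law gives T ∝ 1/λ_max, so T_t/T_c = λ_c/λ_t = 904/440 = 2.055.
Then L ∝ R²T⁴ gives L_t/L_c = (3.10)² × (2.055)⁴ = 9.610 × 17.82 = 171.2.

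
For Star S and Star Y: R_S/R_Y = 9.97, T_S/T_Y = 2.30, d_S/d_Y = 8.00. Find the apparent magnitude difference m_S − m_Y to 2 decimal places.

L_S/L_Y = (9.97)²(2.30)⁴ = 2782.
F_S/F_Y = (L_S/L_Y)/(d_S/d_Y)² = 2782/64.00 = 43.46.
m_S − m_Y = −2.5 log₁₀(43.46) = -4.10.

-4.10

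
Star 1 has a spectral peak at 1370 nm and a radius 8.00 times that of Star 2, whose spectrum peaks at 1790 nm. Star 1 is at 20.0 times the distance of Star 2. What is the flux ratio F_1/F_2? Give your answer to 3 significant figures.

Wien's law: T_1/T_2 = λ_2/λ_1 = 1790/1370 = 1.307.
L_1/L_2 = (R_1/R_2)²(T_1/T_2)⁴ = (8.00)²(1.307)⁴ = 186.5.
F_1/F_2 = (L_1/L_2)/(d_1/d_2)² = 186.5/(20.0)² = 0.4663.

0.466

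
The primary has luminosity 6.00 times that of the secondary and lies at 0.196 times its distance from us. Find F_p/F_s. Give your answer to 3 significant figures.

156

F = L/(4πd²), so F_p/F_s = (L_p/L_s) / (d_p/d_s)²
= 6.00 / (0.196)² = 6.00 / 0.03842 = 156.2.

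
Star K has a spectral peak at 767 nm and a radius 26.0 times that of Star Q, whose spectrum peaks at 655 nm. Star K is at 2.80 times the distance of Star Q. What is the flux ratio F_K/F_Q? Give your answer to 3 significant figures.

Wien's law: T_K/T_Q = λ_Q/λ_K = 655/767 = 0.8540.
L_K/L_Q = (R_K/R_Q)²(T_K/T_Q)⁴ = (26.0)²(0.8540)⁴ = 359.5.
F_K/F_Q = (L_K/L_Q)/(d_K/d_Q)² = 359.5/(2.80)² = 45.86.

45.9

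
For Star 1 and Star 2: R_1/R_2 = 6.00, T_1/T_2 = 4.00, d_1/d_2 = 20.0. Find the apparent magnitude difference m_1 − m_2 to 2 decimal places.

L_1/L_2 = (6.00)²(4.00)⁴ = 9216.
F_1/F_2 = (L_1/L_2)/(d_1/d_2)² = 9216/400.0 = 23.04.
m_1 − m_2 = −2.5 log₁₀(23.04) = -3.41.

-3.41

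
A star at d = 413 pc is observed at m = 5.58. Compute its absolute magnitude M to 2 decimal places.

M = m − 5 log₁₀(d/10 pc) = 5.58 − 5 log₁₀(413/10)
  = 5.58 − 5 × 1.616 = 5.58 − 8.08 = -2.50.

-2.50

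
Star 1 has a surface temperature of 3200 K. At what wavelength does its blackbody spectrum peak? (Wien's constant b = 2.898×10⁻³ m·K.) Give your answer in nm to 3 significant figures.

λ_max = b/T = 2.898×10⁻³ / 3200 = 9.06×10^-7 m = 905.6 nm.

906 nm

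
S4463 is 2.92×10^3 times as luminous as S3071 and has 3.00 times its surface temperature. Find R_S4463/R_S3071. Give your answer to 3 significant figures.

L ∝ R²T⁴ gives R ∝ √L / T², so
R_S4463/R_S3071 = √(2.92×10^3) / (3.00)² = 54.04 / 9.000 = 6.004.

6.00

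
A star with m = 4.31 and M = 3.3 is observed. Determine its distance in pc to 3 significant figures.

15.9 pc

m − M = 5 log₁₀(d/10 pc)
4.31 − (3.3) = 1.01 = 5 log₁₀(d/10)
d = 10 × 10^(1.01/5) = 10 × 10^0.202 = 15.92 pc.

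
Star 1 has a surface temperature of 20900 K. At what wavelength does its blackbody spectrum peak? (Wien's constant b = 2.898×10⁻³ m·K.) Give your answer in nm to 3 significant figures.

λ_max = b/T = 2.898×10⁻³ / 20900 = 1.39×10^-7 m = 138.7 nm.

139 nm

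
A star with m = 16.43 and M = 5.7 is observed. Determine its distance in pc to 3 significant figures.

1.40×10^3 pc

m − M = 5 log₁₀(d/10 pc)
16.43 − (5.7) = 10.73 = 5 log₁₀(d/10)
d = 10 × 10^(10.73/5) = 10 × 10^2.146 = 1400 pc.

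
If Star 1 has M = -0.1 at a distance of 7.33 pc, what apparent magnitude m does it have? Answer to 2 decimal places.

m = M + 5 log₁₀(d/10 pc) = -0.1 + 5 log₁₀(7.33/10)
  = -0.1 + 5 × -0.135 = -0.1 + -0.67 = -0.77.

-0.77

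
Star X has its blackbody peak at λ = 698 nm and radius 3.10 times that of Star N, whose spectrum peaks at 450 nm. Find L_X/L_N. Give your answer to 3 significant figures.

1.66

Wien's law gives T ∝ 1/λ_max, so T_X/T_N = λ_N/λ_X = 450/698 = 0.6447.
Then L ∝ R²T⁴ gives L_X/L_N = (3.10)² × (0.6447)⁴ = 9.610 × 0.1728 = 1.660.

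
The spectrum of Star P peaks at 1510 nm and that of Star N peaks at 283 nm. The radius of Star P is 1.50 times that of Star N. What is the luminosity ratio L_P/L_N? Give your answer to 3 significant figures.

0.00278

Wien's law gives T ∝ 1/λ_max, so T_P/T_N = λ_N/λ_P = 283/1510 = 0.1874.
Then L ∝ R²T⁴ gives L_P/L_N = (1.50)² × (0.1874)⁴ = 2.250 × 0.001234 = 0.002776.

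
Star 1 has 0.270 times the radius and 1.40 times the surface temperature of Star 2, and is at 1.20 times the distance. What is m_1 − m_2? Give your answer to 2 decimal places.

L_1/L_2 = (0.270)²(1.40)⁴ = 0.2801.
F_1/F_2 = (L_1/L_2)/(d_1/d_2)² = 0.2801/1.440 = 0.1945.
m_1 − m_2 = −2.5 log₁₀(0.1945) = 1.78.

1.78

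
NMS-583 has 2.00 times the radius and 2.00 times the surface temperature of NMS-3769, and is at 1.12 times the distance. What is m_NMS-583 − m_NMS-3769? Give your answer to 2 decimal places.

L_NMS-583/L_NMS-3769 = (2.00)²(2.00)⁴ = 64.00.
F_NMS-583/F_NMS-3769 = (L_NMS-583/L_NMS-3769)/(d_NMS-583/d_NMS-3769)² = 64.00/1.254 = 51.02.
m_NMS-583 − m_NMS-3769 = −2.5 log₁₀(51.02) = -4.27.

-4.27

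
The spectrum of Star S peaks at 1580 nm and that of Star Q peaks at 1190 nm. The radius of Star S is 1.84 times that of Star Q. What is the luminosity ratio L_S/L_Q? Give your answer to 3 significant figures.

1.09

Wien's law gives T ∝ 1/λ_max, so T_S/T_Q = λ_Q/λ_S = 1190/1580 = 0.7532.
Then L ∝ R²T⁴ gives L_S/L_Q = (1.84)² × (0.7532)⁴ = 3.386 × 0.3218 = 1.089.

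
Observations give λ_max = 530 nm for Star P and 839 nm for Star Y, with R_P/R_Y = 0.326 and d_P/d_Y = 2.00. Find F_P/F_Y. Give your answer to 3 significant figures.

Wien's law: T_P/T_Y = λ_Y/λ_P = 839/530 = 1.583.
L_P/L_Y = (R_P/R_Y)²(T_P/T_Y)⁴ = (0.326)²(1.583)⁴ = 0.6674.
F_P/F_Y = (L_P/L_Y)/(d_P/d_Y)² = 0.6674/(2.00)² = 0.1668.

0.167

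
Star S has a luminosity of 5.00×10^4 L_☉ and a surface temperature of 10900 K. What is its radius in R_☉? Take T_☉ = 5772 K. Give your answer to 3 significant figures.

R/R_☉ = √(L/L_☉) / (T/T_☉)² = √(5.00×10^4) / (1.888)²
       = 223.6 / 3.566 = 62.70.

62.7 R_☉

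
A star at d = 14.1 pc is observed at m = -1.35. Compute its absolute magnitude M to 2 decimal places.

-2.10

M = m − 5 log₁₀(d/10 pc) = -1.35 − 5 log₁₀(14.1/10)
  = -1.35 − 5 × 0.149 = -1.35 − 0.75 = -2.10.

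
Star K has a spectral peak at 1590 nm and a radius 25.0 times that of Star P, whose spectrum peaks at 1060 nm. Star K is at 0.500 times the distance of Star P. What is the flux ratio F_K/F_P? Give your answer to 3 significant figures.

494

Wien's law: T_K/T_P = λ_P/λ_K = 1060/1590 = 0.6667.
L_K/L_P = (R_K/R_P)²(T_K/T_P)⁴ = (25.0)²(0.6667)⁴ = 123.5.
F_K/F_P = (L_K/L_P)/(d_K/d_P)² = 123.5/(0.500)² = 493.8.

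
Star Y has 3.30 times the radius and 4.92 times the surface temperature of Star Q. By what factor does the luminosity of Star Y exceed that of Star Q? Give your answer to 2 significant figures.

From the Stefan–Boltzmann law, L ∝ R²T⁴, so
L_Y/L_Q = (R_Y/R_Q)² (T_Y/T_Q)⁴ = (3.30)² × (4.92)⁴ = 10.89 × 585.9 = 6381.

6.4×10^3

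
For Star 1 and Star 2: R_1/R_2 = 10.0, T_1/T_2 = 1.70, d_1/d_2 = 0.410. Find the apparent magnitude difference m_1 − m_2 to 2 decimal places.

L_1/L_2 = (10.0)²(1.70)⁴ = 835.2.
F_1/F_2 = (L_1/L_2)/(d_1/d_2)² = 835.2/0.1681 = 4969.
m_1 − m_2 = −2.5 log₁₀(4969) = -9.24.

-9.24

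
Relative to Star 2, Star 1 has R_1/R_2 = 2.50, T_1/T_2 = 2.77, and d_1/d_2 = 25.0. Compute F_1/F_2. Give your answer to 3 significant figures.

L_1/L_2 = (R_1/R_2)²(T_1/T_2)⁴ = (2.50)² × (2.77)⁴ = 368.0.
F_1/F_2 = (L_1/L_2)/(d_1/d_2)² = 368.0 / (25.0)² = 0.5887.

0.589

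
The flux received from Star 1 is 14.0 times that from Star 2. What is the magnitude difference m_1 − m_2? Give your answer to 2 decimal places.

-2.87

m_1 − m_2 = −2.5 log₁₀(F_1/F_2) = −2.5 log₁₀(14.0) = −2.5 × (1.146) = -2.865.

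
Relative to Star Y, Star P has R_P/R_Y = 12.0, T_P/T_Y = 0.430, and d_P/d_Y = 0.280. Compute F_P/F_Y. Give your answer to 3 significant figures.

L_P/L_Y = (R_P/R_Y)²(T_P/T_Y)⁴ = (12.0)² × (0.430)⁴ = 4.923.
F_P/F_Y = (L_P/L_Y)/(d_P/d_Y)² = 4.923 / (0.280)² = 62.79.

62.8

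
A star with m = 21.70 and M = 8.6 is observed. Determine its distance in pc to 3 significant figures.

4.17×10^3 pc

m − M = 5 log₁₀(d/10 pc)
21.70 − (8.6) = 13.10 = 5 log₁₀(d/10)
d = 10 × 10^(13.10/5) = 10 × 10^2.620 = 4169 pc.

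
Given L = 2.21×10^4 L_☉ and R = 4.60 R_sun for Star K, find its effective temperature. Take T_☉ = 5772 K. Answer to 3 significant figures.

3.28×10^4 K

T/T_☉ = (L/L_☉)^(1/4) / (R/R_☉)^(1/2)
T = 5772 × (2.21×10^4)^(1/4) / √(4.60) = 5772 × 12.19 / 2.145 = 3.281×10^4 K.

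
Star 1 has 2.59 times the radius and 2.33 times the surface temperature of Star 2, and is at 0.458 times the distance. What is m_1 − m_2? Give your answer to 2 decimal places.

L_1/L_2 = (2.59)²(2.33)⁴ = 197.7.
F_1/F_2 = (L_1/L_2)/(d_1/d_2)² = 197.7/0.2098 = 942.5.
m_1 − m_2 = −2.5 log₁₀(942.5) = -7.44.

-7.44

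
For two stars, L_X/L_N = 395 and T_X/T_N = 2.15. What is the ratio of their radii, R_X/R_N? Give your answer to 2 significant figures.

L ∝ R²T⁴ gives R ∝ √L / T², so
R_X/R_N = √(395) / (2.15)² = 19.87 / 4.622 = 4.300.

4.3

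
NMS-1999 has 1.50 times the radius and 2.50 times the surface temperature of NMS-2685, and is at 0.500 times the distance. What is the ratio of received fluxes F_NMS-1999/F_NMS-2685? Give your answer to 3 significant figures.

352

L_NMS-1999/L_NMS-2685 = (R_NMS-1999/R_NMS-2685)²(T_NMS-1999/T_NMS-2685)⁴ = (1.50)² × (2.50)⁴ = 87.89.
F_NMS-1999/F_NMS-2685 = (L_NMS-1999/L_NMS-2685)/(d_NMS-1999/d_NMS-2685)² = 87.89 / (0.500)² = 351.6.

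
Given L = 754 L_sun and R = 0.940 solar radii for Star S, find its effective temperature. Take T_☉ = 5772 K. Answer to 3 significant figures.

3.12×10^4 K

T/T_☉ = (L/L_☉)^(1/4) / (R/R_☉)^(1/2)
T = 5772 × (754)^(1/4) / √(0.940) = 5772 × 5.240 / 0.9695 = 3.120×10^4 K.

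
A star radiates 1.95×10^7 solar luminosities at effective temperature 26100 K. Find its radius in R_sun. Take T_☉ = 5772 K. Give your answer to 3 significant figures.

R/R_☉ = √(L/L_☉) / (T/T_☉)² = √(1.95×10^7) / (4.522)²
       = 4416 / 20.45 = 216.0.

216 R_sun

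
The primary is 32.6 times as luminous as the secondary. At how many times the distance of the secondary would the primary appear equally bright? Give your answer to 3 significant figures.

Equal flux requires L_p/d_p² = L_s/d_s², so d_p/d_s = √(L_p/L_s)
= √(32.6) = 5.710.

5.71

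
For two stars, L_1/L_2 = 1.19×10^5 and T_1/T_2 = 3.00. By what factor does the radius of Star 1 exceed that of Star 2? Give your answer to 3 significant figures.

L ∝ R²T⁴ gives R ∝ √L / T², so
R_1/R_2 = √(1.19×10^5) / (3.00)² = 345.0 / 9.000 = 38.33.

38.3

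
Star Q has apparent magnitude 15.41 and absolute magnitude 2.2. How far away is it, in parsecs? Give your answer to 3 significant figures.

m − M = 5 log₁₀(d/10 pc)
15.41 − (2.2) = 13.21 = 5 log₁₀(d/10)
d = 10 × 10^(13.21/5) = 10 × 10^2.642 = 4385 pc.

4.39×10^3 pc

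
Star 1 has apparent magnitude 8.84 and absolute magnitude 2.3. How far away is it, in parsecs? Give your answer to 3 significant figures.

203 pc

m − M = 5 log₁₀(d/10 pc)
8.84 − (2.3) = 6.54 = 5 log₁₀(d/10)
d = 10 × 10^(6.54/5) = 10 × 10^1.308 = 203.2 pc.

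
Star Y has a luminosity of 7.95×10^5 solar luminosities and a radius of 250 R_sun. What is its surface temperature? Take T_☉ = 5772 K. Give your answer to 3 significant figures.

1.09×10^4 K

T/T_☉ = (L/L_☉)^(1/4) / (R/R_☉)^(1/2)
T = 5772 × (7.95×10^5)^(1/4) / √(250) = 5772 × 29.86 / 15.81 = 1.090×10^4 K.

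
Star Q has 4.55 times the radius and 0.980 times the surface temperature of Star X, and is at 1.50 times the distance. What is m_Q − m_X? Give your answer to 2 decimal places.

L_Q/L_X = (4.55)²(0.980)⁴ = 19.10.
F_Q/F_X = (L_Q/L_X)/(d_Q/d_X)² = 19.10/2.250 = 8.487.
m_Q − m_X = −2.5 log₁₀(8.487) = -2.32.

-2.32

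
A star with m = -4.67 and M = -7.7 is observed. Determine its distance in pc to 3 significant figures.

40.4 pc

m − M = 5 log₁₀(d/10 pc)
-4.67 − (-7.7) = 3.03 = 5 log₁₀(d/10)
d = 10 × 10^(3.03/5) = 10 × 10^0.606 = 40.36 pc.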